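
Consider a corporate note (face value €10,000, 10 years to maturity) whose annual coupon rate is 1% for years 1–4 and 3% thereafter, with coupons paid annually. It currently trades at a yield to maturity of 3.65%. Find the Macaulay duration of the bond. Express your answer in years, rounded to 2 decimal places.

9.27 years

Periodic yield y = 0.0365. Discount each cash flow and weight by its year:
  t   CF        PV=CF/(1+0.0365)^t    t·PV
  1       100.00        96.4785        96.4785
  2       100.00        93.0811       186.1621
  3       100.00        89.8033       269.4098
  4       100.00        86.6409       346.5635
  5       300.00       250.7695     1,253.8475
  6       300.00       241.9387     1,451.6324
  7       300.00       233.4189     1,633.9326
  8       300.00       225.1992     1,801.5934
  9       300.00       217.2689     1,955.4198
  10   10,300.00     7,196.8783    71,968.7833
  Σ                  8,731.4773    80,963.8230
Price P = Σ PV = 8,731.4773.
Macaulay duration = Σ(t·PV) / P = 80,963.8230 / 8,731.4773 = 9.27264 years.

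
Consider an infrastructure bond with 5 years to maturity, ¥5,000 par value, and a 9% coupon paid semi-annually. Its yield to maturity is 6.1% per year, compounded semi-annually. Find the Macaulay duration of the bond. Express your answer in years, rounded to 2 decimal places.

Periodic yield y = 0.0305. Discount each cash flow and weight by its period:
  t   CF        PV=CF/(1+0.0305)^t    t·PV
  1       225.00       218.3406       218.3406
  2       225.00       211.8783       423.7566
  3       225.00       205.6073       616.8219
  4       225.00       199.5219       798.0875
  5       225.00       193.6166       968.0829
  6       225.00       187.8861     1,127.3163
  7       225.00       182.3251     1,276.2759
  8       225.00       176.9288     1,415.4305
  9       225.00       171.6922     1,545.2298
  10    5,225.00     3,869.0677    38,690.6774
  Σ                  5,616.8646    47,080.0195
Price P = Σ PV = 5,616.8646.
Macaulay duration = Σ(t·PV) / P = 47,080.0195 / 5,616.8646 = 8.38190 half-year periods.
In years: 8.38190 / 2 = 4.19095 years.

4.19 years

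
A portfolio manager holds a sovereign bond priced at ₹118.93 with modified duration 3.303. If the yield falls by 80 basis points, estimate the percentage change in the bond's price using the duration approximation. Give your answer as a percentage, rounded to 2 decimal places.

+2.64%

Duration approximation: ΔP/P ≈ -D_mod · Δy = -3.303 × (-0.008) = +0.026424.
As a percentage: +2.6424%.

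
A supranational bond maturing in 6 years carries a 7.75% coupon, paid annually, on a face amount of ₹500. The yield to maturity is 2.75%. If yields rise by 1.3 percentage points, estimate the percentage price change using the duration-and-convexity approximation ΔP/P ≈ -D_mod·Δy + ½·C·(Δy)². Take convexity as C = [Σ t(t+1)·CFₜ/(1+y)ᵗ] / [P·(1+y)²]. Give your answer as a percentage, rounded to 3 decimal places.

-6.234%

With y = 0.0275:
  t   CF        PV=CF/(1+0.0275)^t    t·PV        t(t+1)·PV
  1        38.75        37.7129        37.7129          75.4258
  2        38.75        36.7035        73.4071         220.2213
  3        38.75        35.7212       107.1636         428.6546
  4        38.75        34.7652       139.0607         695.3034
  5        38.75        33.8347       169.1736       1,015.0415
  6       538.75       457.8216     2,746.9297      19,228.5081
  Σ                    636.5592     3,273.4476      21,663.1548
P = 636.5592; D_Mac = 5.14241 yrs; D_mod = 5.00478 yrs; C = 32.23438.
Duration effect: -5.00478 × (+0.013) = -0.065062
Convexity effect: 0.5 × 32.23438 × (0.013)² = +0.0027238
ΔP/P ≈ -0.065062 + 0.0027238 = -0.062338 = -6.2338%.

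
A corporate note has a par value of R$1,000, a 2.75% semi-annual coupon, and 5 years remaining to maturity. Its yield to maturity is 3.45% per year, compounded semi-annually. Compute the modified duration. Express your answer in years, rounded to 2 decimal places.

4.62 years

Periodic yield y = 0.01725. First find Macaulay duration:
  t   CF        PV=CF/(1+0.01725)^t    t·PV
  1        13.75        13.5168        13.5168
  2        13.75        13.2876        26.5752
  3        13.75        13.0623        39.1869
  4        13.75        12.8408        51.3632
  5        13.75        12.6230        63.1152
  6        13.75        12.4090        74.4540
  7        13.75        12.1986        85.3900
  8        13.75        11.9917        95.9337
  9        13.75        11.7884       106.0952
  10    1,013.75       854.3855     8,543.8553
  Σ                    968.1038     9,099.4855
P = 968.1038; Macaulay duration = 9,099.4855 / 968.1038 = 9.39929 half-year periods = 4.69964 years.
Modified duration = D_Mac / (1 + y) = 4.69964 / 1.01725 = 4.61995 years.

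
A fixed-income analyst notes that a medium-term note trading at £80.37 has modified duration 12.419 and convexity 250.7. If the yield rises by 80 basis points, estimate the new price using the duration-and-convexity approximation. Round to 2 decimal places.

£73.03

Duration effect: -D_mod·Δy = -12.419 × (+0.008) = -0.099352
Convexity effect: ½·C·(Δy)² = 0.5 × 250.7 × (0.008)² = +0.0080224
ΔP/P ≈ -0.099352 + 0.0080224 = -0.0913296
New price ≈ 80.37 × (1 - 0.0913296) = 73.029840048.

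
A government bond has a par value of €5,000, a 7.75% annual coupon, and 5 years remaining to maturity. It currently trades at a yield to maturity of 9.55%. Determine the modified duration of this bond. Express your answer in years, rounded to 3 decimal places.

Periodic yield y = 0.0955. First find Macaulay duration:
  t   CF        PV=CF/(1+0.0955)^t    t·PV
  1       387.50       353.7198       353.7198
  2       387.50       322.8843       645.7686
  3       387.50       294.7369       884.2108
  4       387.50       269.0433     1,076.1732
  5     5,387.50     3,414.4863    17,072.4315
  Σ                  4,654.8706    20,032.3038
P = 4,654.8706; Macaulay duration = 20,032.3038 / 4,654.8706 = 4.30351 years.
Modified duration = D_Mac / (1 + y) = 4.30351 / 1.0955 = 3.92836 years.

3.928 years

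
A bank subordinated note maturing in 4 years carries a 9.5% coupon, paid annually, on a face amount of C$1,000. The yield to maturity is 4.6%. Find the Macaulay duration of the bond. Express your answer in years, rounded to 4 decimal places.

3.5498 years

Periodic yield y = 0.046. Discount each cash flow and weight by its year:
  t   CF        PV=CF/(1+0.046)^t    t·PV
  1        95.00        90.8222        90.8222
  2        95.00        86.8281       173.6562
  3        95.00        83.0096       249.0289
  4     1,095.00       914.7183     3,658.8733
  Σ                  1,175.3782     4,172.3806
Price P = Σ PV = 1,175.3782.
Macaulay duration = Σ(t·PV) / P = 4,172.3806 / 1,175.3782 = 3.54982 years.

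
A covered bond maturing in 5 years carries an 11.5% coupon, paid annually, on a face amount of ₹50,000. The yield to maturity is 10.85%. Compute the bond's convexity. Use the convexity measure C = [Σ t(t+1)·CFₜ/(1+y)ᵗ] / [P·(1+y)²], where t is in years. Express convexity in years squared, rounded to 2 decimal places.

With y = 0.1085:
  t   CF        PV=CF/(1+0.1085)^t    t·PV        t(t+1)·PV
  1     5,750.00     5,187.1899     5,187.1899      10,374.3798
  2     5,750.00     4,679.4677     9,358.9353      28,076.8059
  3     5,750.00     4,221.4413    12,664.3238      50,657.2953
  4     5,750.00     3,808.2465    15,232.9861      76,164.9306
  5    55,750.00    33,309.3674   166,546.8369     999,281.0212
  Σ                 51,205.7127   208,990.2720   1,164,554.4329
P = 51,205.7127.
Convexity = Σ t(t+1)·PV / [P·(1+y)²] = 1,164,554.4329 / (51,205.7127 × 1.228772) = 18.50845.

18.51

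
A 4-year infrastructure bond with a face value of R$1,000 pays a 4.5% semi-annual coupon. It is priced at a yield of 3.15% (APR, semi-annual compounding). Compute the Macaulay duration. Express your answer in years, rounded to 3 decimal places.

Periodic yield y = 0.01575. Discount each cash flow and weight by its period:
  t   CF        PV=CF/(1+0.01575)^t    t·PV
  1        22.50        22.1511        22.1511
  2        22.50        21.8076        43.6153
  3        22.50        21.4695        64.4085
  4        22.50        21.1366        84.5464
  5        22.50        20.8089       104.0443
  6        22.50        20.4862       122.9172
  7        22.50        20.1686       141.1799
  8     1,022.50       902.3368     7,218.6944
  Σ                  1,050.3653     7,801.5571
Price P = Σ PV = 1,050.3653.
Macaulay duration = Σ(t·PV) / P = 7,801.5571 / 1,050.3653 = 7.42747 half-year periods.
In years: 7.42747 / 2 = 3.71374 years.

3.714 years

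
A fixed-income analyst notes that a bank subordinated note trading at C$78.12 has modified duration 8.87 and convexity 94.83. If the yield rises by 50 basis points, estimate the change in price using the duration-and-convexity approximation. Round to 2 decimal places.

-C$3.37

Duration effect: -D_mod·Δy = -8.87 × (+0.005) = -0.044350
Convexity effect: ½·C·(Δy)² = 0.5 × 94.83 × (0.005)² = +0.001185375
ΔP/P ≈ -0.044350 + 0.001185375 = -0.043164625
ΔP ≈ 78.12 × (-0.043164625) = -3.372020505.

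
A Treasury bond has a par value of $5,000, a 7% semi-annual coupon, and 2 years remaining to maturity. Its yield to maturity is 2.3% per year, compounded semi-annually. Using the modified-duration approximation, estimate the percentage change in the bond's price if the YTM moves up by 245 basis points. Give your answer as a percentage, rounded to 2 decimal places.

-4.62%

Periodic yield y = 0.0115. Modified duration first:
  t   CF        PV=CF/(1+0.0115)^t    t·PV
  1       175.00       173.0104       173.0104
  2       175.00       171.0434       342.0868
  3       175.00       169.0987       507.2962
  4     5,175.00     4,943.6396    19,774.5586
  Σ                  5,456.7921    20,796.9519
P = 5,456.7921; D_Mac = 3.81120 half-year periods = 1.90560 yrs; D_mod = 1.90560/(1+0.0115) = 1.88394 yrs.
ΔP/P ≈ -D_mod · Δy = -1.88394 × (+0.0245) = -0.046156 = -4.6156%.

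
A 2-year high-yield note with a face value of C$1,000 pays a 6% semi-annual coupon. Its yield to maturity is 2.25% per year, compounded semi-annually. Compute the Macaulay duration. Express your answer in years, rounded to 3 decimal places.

Periodic yield y = 0.01125. Discount each cash flow and weight by its period:
  t   CF        PV=CF/(1+0.01125)^t    t·PV
  1        30.00        29.6663        29.6663
  2        30.00        29.3362        58.6724
  3        30.00        29.0099        87.0296
  4     1,030.00       984.9248     3,939.6993
  Σ                  1,072.9372     4,115.0676
Price P = Σ PV = 1,072.9372.
Macaulay duration = Σ(t·PV) / P = 4,115.0676 / 1,072.9372 = 3.83533 half-year periods.
In years: 3.83533 / 2 = 1.91766 years.

1.918 years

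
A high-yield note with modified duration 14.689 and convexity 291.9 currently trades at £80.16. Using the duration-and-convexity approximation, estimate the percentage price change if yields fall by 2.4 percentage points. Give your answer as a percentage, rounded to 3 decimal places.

Duration effect: -D_mod·Δy = -14.689 × (-0.024) = +0.352536
Convexity effect: ½·C·(Δy)² = 0.5 × 291.9 × (-0.024)² = +0.0840672
ΔP/P ≈ +0.352536 + 0.0840672 = +0.4366032
= +43.66032%.

+43.660%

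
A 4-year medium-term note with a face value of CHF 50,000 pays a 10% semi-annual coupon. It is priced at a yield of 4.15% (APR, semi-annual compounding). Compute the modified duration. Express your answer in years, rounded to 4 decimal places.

3.3870 years

Periodic yield y = 0.02075. First find Macaulay duration:
  t   CF        PV=CF/(1+0.02075)^t    t·PV
  1     2,500.00     2,449.1795     2,449.1795
  2     2,500.00     2,399.3921     4,798.7843
  3     2,500.00     2,350.6168     7,051.8505
  4     2,500.00     2,302.8331     9,211.3322
  5     2,500.00     2,256.0206    11,280.1031
  6     2,500.00     2,210.1598    13,260.9589
  7     2,500.00     2,165.2313    15,156.6188
  8    52,500.00    44,545.5366   356,364.2926
  Σ                 60,678.9698   419,573.1200
P = 60,678.9698; Macaulay duration = 419,573.1200 / 60,678.9698 = 6.91464 half-year periods = 3.45732 years.
Modified duration = D_Mac / (1 + y) = 3.45732 / 1.02075 = 3.38704 years.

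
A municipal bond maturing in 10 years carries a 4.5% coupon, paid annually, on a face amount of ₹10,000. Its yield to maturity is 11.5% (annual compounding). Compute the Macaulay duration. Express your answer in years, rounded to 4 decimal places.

Periodic yield y = 0.115. Discount each cash flow and weight by its year:
  t   CF        PV=CF/(1+0.115)^t    t·PV
  1       450.00       403.5874       403.5874
  2       450.00       361.9618       723.9237
  3       450.00       324.6294       973.8883
  4       450.00       291.1475     1,164.5899
  5       450.00       261.1188     1,305.5941
  6       450.00       234.1873     1,405.1237
  7       450.00       210.0334     1,470.2341
  8       450.00       188.3708     1,506.9664
  9       450.00       168.9424     1,520.4818
  10   10,450.00     3,518.5815    35,185.8151
  Σ                  5,962.5605    45,660.2045
Price P = Σ PV = 5,962.5605.
Macaulay duration = Σ(t·PV) / P = 45,660.2045 / 5,962.5605 = 7.65782 years.

7.6578 years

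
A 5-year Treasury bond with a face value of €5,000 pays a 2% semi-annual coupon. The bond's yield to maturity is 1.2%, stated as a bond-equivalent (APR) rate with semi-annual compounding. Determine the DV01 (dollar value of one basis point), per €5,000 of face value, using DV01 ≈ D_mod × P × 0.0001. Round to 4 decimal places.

€2.4719

Periodic yield y = 0.006.
  t   CF        PV=CF/(1+0.006)^t    t·PV
  1        50.00        49.7018        49.7018
  2        50.00        49.4054        98.8107
  3        50.00        49.1107       147.3321
  4        50.00        48.8178       195.2711
  5        50.00        48.5266       242.6331
  6        50.00        48.2372       289.4232
  7        50.00        47.9495       335.6465
  8        50.00        47.6635       381.3082
  9        50.00        47.3792       426.4132
  10    5,050.00     4,756.7636    47,567.6363
  Σ                  5,193.5554    49,734.1763
P = 5,193.5554; D_Mac = 9.57613 half-year periods = 4.78807 yrs; D_mod = 4.75951 yrs.
DV01 ≈ 4.75951 × 5,193.5554 × 0.0001 = 2.471878.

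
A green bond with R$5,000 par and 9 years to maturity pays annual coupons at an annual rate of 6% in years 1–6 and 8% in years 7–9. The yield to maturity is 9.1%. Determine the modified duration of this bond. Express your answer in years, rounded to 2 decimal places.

6.44 years

Periodic yield y = 0.091. First find Macaulay duration:
  t   CF        PV=CF/(1+0.091)^t    t·PV
  1       300.00       274.9771       274.9771
  2       300.00       252.0413       504.0826
  3       300.00       231.0186       693.0559
  4       300.00       211.7494       846.9977
  5       300.00       194.0875       970.4374
  6       300.00       177.8987     1,067.3921
  7       400.00       217.4136     1,521.8953
  8       400.00       199.2792     1,594.2337
  9     5,400.00     2,465.8747    22,192.8723
  Σ                  4,224.3402    29,665.9441
P = 4,224.3402; Macaulay duration = 29,665.9441 / 4,224.3402 = 7.02262 years.
Modified duration = D_Mac / (1 + y) = 7.02262 / 1.091 = 6.43687 years.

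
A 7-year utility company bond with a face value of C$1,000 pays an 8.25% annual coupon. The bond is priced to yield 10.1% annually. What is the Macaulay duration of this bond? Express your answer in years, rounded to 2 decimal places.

5.51 years

Periodic yield y = 0.101. Discount each cash flow and weight by its year:
  t   CF        PV=CF/(1+0.101)^t    t·PV
  1        82.50        74.9319        74.9319
  2        82.50        68.0580       136.1160
  3        82.50        61.8147       185.4442
  4        82.50        56.1442       224.5767
  5        82.50        50.9938       254.9690
  6        82.50        46.3159       277.8954
  7     1,082.50       551.9715     3,863.8007
  Σ                    910.2300     5,017.7338
Price P = Σ PV = 910.2300.
Macaulay duration = Σ(t·PV) / P = 5,017.7338 / 910.2300 = 5.51260 years.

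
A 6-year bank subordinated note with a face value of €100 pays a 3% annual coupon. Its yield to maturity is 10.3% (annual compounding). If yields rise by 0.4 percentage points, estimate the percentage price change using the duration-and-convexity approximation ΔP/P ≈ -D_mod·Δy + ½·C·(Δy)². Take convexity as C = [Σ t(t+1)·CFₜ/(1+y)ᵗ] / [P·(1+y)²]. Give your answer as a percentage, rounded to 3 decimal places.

With y = 0.103:
  t   CF        PV=CF/(1+0.103)^t    t·PV        t(t+1)·PV
  1         3.00         2.7199         2.7199           5.4397
  2         3.00         2.4659         4.9317          14.7952
  3         3.00         2.2356         6.7068          26.8272
  4         3.00         2.0268         8.1074          40.5368
  5         3.00         1.8376         9.1878          55.1271
  6       103.00        57.1984       343.1906       2,402.3343
  Σ                     68.4842       374.8442       2,545.0603
P = 68.4842; D_Mac = 5.47344 yrs; D_mod = 4.96232 yrs; C = 30.54618.
Duration effect: -4.96232 × (+0.004) = -0.019849
Convexity effect: 0.5 × 30.54618 × (0.004)² = +0.0002444
ΔP/P ≈ -0.019849 + 0.0002444 = -0.019605 = -1.9605%.

-1.960%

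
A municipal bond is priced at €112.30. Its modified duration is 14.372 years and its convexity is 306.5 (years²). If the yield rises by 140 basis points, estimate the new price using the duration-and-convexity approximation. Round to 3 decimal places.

Duration effect: -D_mod·Δy = -14.372 × (+0.014) = -0.201208
Convexity effect: ½·C·(Δy)² = 0.5 × 306.5 × (0.014)² = +0.0300370
ΔP/P ≈ -0.201208 + 0.0300370 = -0.171171
New price ≈ 112.30 × (1 - 0.171171) = 93.0774967.

€93.077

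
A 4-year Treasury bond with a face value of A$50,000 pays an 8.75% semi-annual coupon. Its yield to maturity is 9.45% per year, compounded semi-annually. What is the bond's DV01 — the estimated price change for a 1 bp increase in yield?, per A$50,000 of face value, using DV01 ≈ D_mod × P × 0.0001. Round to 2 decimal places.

Periodic yield y = 0.04725.
  t   CF        PV=CF/(1+0.04725)^t    t·PV
  1     2,187.50     2,088.8040     2,088.8040
  2     2,187.50     1,994.5610     3,989.1220
  3     2,187.50     1,904.5701     5,713.7102
  4     2,187.50     1,818.6394     7,274.5574
  5     2,187.50     1,736.5857     8,682.9284
  6     2,187.50     1,658.2341     9,949.4047
  7     2,187.50     1,583.4176    11,083.9235
  8    52,187.50    36,071.4450   288,571.5602
  Σ                 48,856.2569   337,354.0105
P = 48,856.2569; D_Mac = 6.90503 half-year periods = 3.45252 yrs; D_mod = 3.29674 yrs.
DV01 ≈ 3.29674 × 48,856.2569 × 0.0001 = 16.106661.

A$16.11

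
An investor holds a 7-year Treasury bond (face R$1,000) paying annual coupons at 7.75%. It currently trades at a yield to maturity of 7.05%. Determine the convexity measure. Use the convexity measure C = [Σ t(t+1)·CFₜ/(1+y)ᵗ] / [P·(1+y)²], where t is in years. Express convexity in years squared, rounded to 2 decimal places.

With y = 0.0705:
  t   CF        PV=CF/(1+0.0705)^t    t·PV        t(t+1)·PV
  1        77.50        72.3961        72.3961         144.7922
  2        77.50        67.6283       135.2566         405.7697
  3        77.50        63.1745       189.5234         758.0938
  4        77.50        59.0140       236.0560       1,180.2799
  5        77.50        55.1275       275.6375       1,653.8252
  6        77.50        51.4970       308.9818       2,162.8727
  7     1,077.50       668.8220     4,681.7543      37,454.0343
  Σ                  1,037.6594     5,899.6057      43,759.6678
P = 1,037.6594.
Convexity = Σ t(t+1)·PV / [P·(1+y)²] = 43,759.6678 / (1,037.6594 × 1.145970) = 36.79983.

36.80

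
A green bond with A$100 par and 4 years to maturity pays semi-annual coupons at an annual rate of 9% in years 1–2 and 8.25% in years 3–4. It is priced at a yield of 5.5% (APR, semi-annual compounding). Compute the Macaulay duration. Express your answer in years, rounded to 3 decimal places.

Periodic yield y = 0.0275. Discount each cash flow and weight by its period:
  t   CF        PV=CF/(1+0.0275)^t    t·PV
  1        4.500         4.3796         4.3796
  2        4.500         4.2623         8.5247
  3        4.500         4.1483        12.4448
  4        4.500         4.0372        16.1490
  5        4.125         3.6018        18.0088
  6        4.125         3.5054        21.0322
  7        4.125         3.4115        23.8808
  8      104.125        83.8109       670.4870
  Σ                    111.1570       774.9068
Price P = Σ PV = 111.1570.
Macaulay duration = Σ(t·PV) / P = 774.9068 / 111.1570 = 6.97128 half-year periods.
In years: 6.97128 / 2 = 3.48564 years.

3.486 years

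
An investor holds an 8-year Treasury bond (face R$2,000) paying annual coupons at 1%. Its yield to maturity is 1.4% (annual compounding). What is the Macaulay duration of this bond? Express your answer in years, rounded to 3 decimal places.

Periodic yield y = 0.014. Discount each cash flow and weight by its year:
  t   CF        PV=CF/(1+0.014)^t    t·PV
  1        20.00        19.7239        19.7239
  2        20.00        19.4515        38.9031
  3        20.00        19.1830        57.5489
  4        20.00        18.9181        75.6725
  5        20.00        18.6569        93.2847
  6        20.00        18.3993       110.3960
  7        20.00        18.1453       127.0171
  8     2,020.00     1,807.3727    14,458.9820
  Σ                  1,939.8508    14,981.5282
Price P = Σ PV = 1,939.8508.
Macaulay duration = Σ(t·PV) / P = 14,981.5282 / 1,939.8508 = 7.72303 years.

7.723 years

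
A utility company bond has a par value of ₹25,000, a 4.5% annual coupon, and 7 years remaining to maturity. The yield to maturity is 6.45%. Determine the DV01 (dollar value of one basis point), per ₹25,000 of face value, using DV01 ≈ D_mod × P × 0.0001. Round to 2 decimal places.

Periodic yield y = 0.0645.
  t   CF        PV=CF/(1+0.0645)^t    t·PV
  1     1,125.00     1,056.8342     1,056.8342
  2     1,125.00       992.7987     1,985.5974
  3     1,125.00       932.6432     2,797.9296
  4     1,125.00       876.1326     3,504.5306
  5     1,125.00       823.0462     4,115.2308
  6     1,125.00       773.1763     4,639.0577
  7    26,125.00    16,866.9532   118,068.6721
  Σ                 22,321.5843   136,167.8523
P = 22,321.5843; D_Mac = 6.10028 yrs; D_mod = 5.73065 yrs.
DV01 ≈ 5.73065 × 22,321.5843 × 0.0001 = 12.791719.

₹12.79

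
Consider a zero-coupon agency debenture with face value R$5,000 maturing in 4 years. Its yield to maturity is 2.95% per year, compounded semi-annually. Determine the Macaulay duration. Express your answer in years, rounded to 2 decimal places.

4.00 years

A zero-coupon bond has a single cash flow at maturity, so its Macaulay duration equals its maturity: 4 years.
(Equivalently: 8 semi-annual periods ÷ 2 = 4 years.)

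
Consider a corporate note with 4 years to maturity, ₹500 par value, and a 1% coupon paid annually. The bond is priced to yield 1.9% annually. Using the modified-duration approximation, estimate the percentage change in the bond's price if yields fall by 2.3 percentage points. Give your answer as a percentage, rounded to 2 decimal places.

+8.89%

Periodic yield y = 0.019. Modified duration first:
  t   CF        PV=CF/(1+0.019)^t    t·PV
  1         5.00         4.9068         4.9068
  2         5.00         4.8153         9.6306
  3         5.00         4.7255        14.1765
  4       505.00       468.3760     1,873.5040
  Σ                    482.8236     1,902.2179
P = 482.8236; D_Mac = 3.93978 yrs; D_mod = 3.93978/(1+0.019) = 3.86632 yrs.
ΔP/P ≈ -D_mod · Δy = -3.86632 × (-0.023) = +0.088925 = +8.8925%.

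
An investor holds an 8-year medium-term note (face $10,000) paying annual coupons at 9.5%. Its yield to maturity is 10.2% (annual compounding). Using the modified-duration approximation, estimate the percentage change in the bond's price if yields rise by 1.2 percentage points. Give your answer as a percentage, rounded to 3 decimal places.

-6.433%

Periodic yield y = 0.102. Modified duration first:
  t   CF        PV=CF/(1+0.102)^t    t·PV
  1       950.00       862.0690       862.0690
  2       950.00       782.2767     1,564.5535
  3       950.00       709.8700     2,129.6100
  4       950.00       644.1652     2,576.6606
  5       950.00       584.5419     2,922.7094
  6       950.00       530.4373     3,182.6237
  7       950.00       481.3405     3,369.3838
  8    10,950.00     5,034.5582    40,276.4654
  Σ                  9,629.2587    56,884.0753
P = 9,629.2587; D_Mac = 5.90742 yrs; D_mod = 5.90742/(1+0.102) = 5.36064 yrs.
ΔP/P ≈ -D_mod · Δy = -5.36064 × (+0.012) = -0.064328 = -6.4328%.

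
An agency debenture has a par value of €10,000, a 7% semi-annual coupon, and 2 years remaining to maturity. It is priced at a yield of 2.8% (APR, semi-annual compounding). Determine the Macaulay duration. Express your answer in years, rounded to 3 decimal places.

1.905 years

Periodic yield y = 0.014. Discount each cash flow and weight by its period:
  t   CF        PV=CF/(1+0.014)^t    t·PV
  1       350.00       345.1677       345.1677
  2       350.00       340.4020       680.8040
  3       350.00       335.7022     1,007.1066
  4    10,350.00     9,790.1316    39,160.5264
  Σ                 10,811.4035    41,193.6047
Price P = Σ PV = 10,811.4035.
Macaulay duration = Σ(t·PV) / P = 41,193.6047 / 10,811.4035 = 3.81020 half-year periods.
In years: 3.81020 / 2 = 1.90510 years.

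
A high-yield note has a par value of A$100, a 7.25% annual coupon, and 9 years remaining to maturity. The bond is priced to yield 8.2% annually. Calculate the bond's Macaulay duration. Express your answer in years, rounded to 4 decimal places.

Periodic yield y = 0.082. Discount each cash flow and weight by its year:
  t   CF        PV=CF/(1+0.082)^t    t·PV
  1         7.25         6.7006         6.7006
  2         7.25         6.1927        12.3855
  3         7.25         5.7234        17.1703
  4         7.25         5.2897        21.1587
  5         7.25         4.8888        24.4440
  6         7.25         4.5183        27.1098
  7         7.25         4.1759        29.2311
  8         7.25         3.8594        30.8752
  9       107.25        52.7657       474.8916
  Σ                     94.1145       643.9667
Price P = Σ PV = 94.1145.
Macaulay duration = Σ(t·PV) / P = 643.9667 / 94.1145 = 6.84237 years.

6.8424 years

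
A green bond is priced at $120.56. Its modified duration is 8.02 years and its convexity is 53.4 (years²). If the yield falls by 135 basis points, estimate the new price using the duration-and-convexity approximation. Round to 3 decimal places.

Duration effect: -D_mod·Δy = -8.02 × (-0.0135) = +0.108270
Convexity effect: ½·C·(Δy)² = 0.5 × 53.4 × (-0.0135)² = +0.004866075
ΔP/P ≈ +0.108270 + 0.004866075 = +0.113136075
New price ≈ 120.56 × (1 + 0.113136075) = 134.199685202.

$134.200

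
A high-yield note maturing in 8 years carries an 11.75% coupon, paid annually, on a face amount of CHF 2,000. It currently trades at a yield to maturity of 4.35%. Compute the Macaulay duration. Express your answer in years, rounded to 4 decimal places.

6.0530 years

Periodic yield y = 0.0435. Discount each cash flow and weight by its year:
  t   CF        PV=CF/(1+0.0435)^t    t·PV
  1       235.00       225.2036       225.2036
  2       235.00       215.8157       431.6313
  3       235.00       206.8190       620.4571
  4       235.00       198.1974       792.7898
  5       235.00       189.9353       949.6763
  6       235.00       182.0175     1,092.1050
  7       235.00       174.4298     1,221.0086
  8     2,235.00     1,589.7832    12,718.2655
  Σ                  2,982.2015    18,051.1373
Price P = Σ PV = 2,982.2015.
Macaulay duration = Σ(t·PV) / P = 18,051.1373 / 2,982.2015 = 6.05296 years.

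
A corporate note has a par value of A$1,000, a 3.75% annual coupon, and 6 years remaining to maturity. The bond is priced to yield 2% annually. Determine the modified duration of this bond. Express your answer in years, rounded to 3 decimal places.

5.403 years

Periodic yield y = 0.02. First find Macaulay duration:
  t   CF        PV=CF/(1+0.02)^t    t·PV
  1        37.50        36.7647        36.7647
  2        37.50        36.0438        72.0877
  3        37.50        35.3371       106.0113
  4        37.50        34.6442       138.5768
  5        37.50        33.9649       169.8245
  6     1,037.50       921.2703     5,527.6219
  Σ                  1,098.0250     6,050.8868
P = 1,098.0250; Macaulay duration = 6,050.8868 / 1,098.0250 = 5.51070 years.
Modified duration = D_Mac / (1 + y) = 5.51070 / 1.02 = 5.40265 years.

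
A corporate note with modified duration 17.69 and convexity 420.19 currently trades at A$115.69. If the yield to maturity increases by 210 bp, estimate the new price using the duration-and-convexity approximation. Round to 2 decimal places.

A$83.43

Duration effect: -D_mod·Δy = -17.69 × (+0.021) = -0.371490
Convexity effect: ½·C·(Δy)² = 0.5 × 420.19 × (0.021)² = +0.092651895
ΔP/P ≈ -0.371490 + 0.092651895 = -0.278838105
New price ≈ 115.69 × (1 - 0.278838105) = 83.43121963255.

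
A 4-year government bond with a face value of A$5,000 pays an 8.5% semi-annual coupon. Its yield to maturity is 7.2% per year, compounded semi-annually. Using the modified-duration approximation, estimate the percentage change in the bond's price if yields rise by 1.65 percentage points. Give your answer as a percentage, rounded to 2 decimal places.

Periodic yield y = 0.036. Modified duration first:
  t   CF        PV=CF/(1+0.036)^t    t·PV
  1       212.50       205.1158       205.1158
  2       212.50       197.9883       395.9765
  3       212.50       191.1084       573.3251
  4       212.50       184.4675       737.8701
  5       212.50       178.0575       890.2873
  6       212.50       171.8701     1,031.2208
  7       212.50       165.8978     1,161.2847
  8     5,212.50     3,927.9688    31,423.7501
  Σ                  5,222.4741    36,418.8302
P = 5,222.4741; D_Mac = 6.97348 half-year periods = 3.48674 yrs; D_mod = 3.48674/(1+0.036) = 3.36558 yrs.
ΔP/P ≈ -D_mod · Δy = -3.36558 × (+0.0165) = -0.055532 = -5.5532%.

-5.55%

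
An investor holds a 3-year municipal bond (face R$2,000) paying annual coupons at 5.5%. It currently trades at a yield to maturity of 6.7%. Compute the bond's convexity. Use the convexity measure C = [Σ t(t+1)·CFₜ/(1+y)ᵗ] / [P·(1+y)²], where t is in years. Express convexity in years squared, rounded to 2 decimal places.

9.81

With y = 0.067:
  t   CF        PV=CF/(1+0.067)^t    t·PV        t(t+1)·PV
  1       110.00       103.0928       103.0928         206.1856
  2       110.00        96.6193       193.2386         579.7157
  3     2,110.00     1,736.9575     5,210.8726      20,843.4902
  Σ                  1,936.6696     5,507.2039      21,629.3915
P = 1,936.6696.
Convexity = Σ t(t+1)·PV / [P·(1+y)²] = 21,629.3915 / (1,936.6696 × 1.138489) = 9.80979.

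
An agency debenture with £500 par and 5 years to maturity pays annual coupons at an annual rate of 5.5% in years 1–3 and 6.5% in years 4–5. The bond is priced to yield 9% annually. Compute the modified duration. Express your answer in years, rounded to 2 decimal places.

4.09 years

Periodic yield y = 0.09. First find Macaulay duration:
  t   CF        PV=CF/(1+0.09)^t    t·PV
  1        27.50        25.2294        25.2294
  2        27.50        23.1462        46.2924
  3        27.50        21.2350        63.7051
  4        32.50        23.0238        92.0953
  5       532.50       346.0885     1,730.4423
  Σ                    438.7229     1,957.7645
P = 438.7229; Macaulay duration = 1,957.7645 / 438.7229 = 4.46242 years.
Modified duration = D_Mac / (1 + y) = 4.46242 / 1.09 = 4.09396 years.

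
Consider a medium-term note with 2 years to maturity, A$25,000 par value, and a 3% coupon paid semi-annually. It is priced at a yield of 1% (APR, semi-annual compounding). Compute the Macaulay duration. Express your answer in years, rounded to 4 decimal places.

1.9571 years

Periodic yield y = 0.005. Discount each cash flow and weight by its period:
  t   CF        PV=CF/(1+0.005)^t    t·PV
  1       375.00       373.1343       373.1343
  2       375.00       371.2779       742.5559
  3       375.00       369.4308     1,108.2924
  4    25,375.00    24,873.7809    99,495.1235
  Σ                 25,987.6239   101,719.1060
Price P = Σ PV = 25,987.6239.
Macaulay duration = Σ(t·PV) / P = 101,719.1060 / 25,987.6239 = 3.91414 half-year periods.
In years: 3.91414 / 2 = 1.95707 years.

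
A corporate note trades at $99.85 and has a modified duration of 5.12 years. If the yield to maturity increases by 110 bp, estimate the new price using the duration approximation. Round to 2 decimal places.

Duration approximation: ΔP/P ≈ -D_mod · Δy = -5.12 × (+0.011) = -0.056320.
New price ≈ 99.85 × (1 - 0.056320) = 94.226448.

$94.23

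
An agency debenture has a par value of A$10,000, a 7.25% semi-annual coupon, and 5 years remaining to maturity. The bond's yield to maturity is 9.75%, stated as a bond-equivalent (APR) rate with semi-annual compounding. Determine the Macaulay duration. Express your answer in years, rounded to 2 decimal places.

Periodic yield y = 0.04875. Discount each cash flow and weight by its period:
  t   CF        PV=CF/(1+0.04875)^t    t·PV
  1       362.50       345.6496       345.6496
  2       362.50       329.5824       659.1649
  3       362.50       314.2622       942.7865
  4       362.50       299.6540     1,198.6161
  5       362.50       285.7249     1,428.6247
  6       362.50       272.4433     1,634.6599
  7       362.50       259.7791     1,818.4536
  8       362.50       247.7035     1,981.6284
  9       362.50       236.1893     2,125.7038
  10   10,362.50     6,437.9086    64,379.0858
  Σ                  9,028.8970    76,514.3733
Price P = Σ PV = 9,028.8970.
Macaulay duration = Σ(t·PV) / P = 76,514.3733 / 9,028.8970 = 8.47439 half-year periods.
In years: 8.47439 / 2 = 4.23719 years.

4.24 years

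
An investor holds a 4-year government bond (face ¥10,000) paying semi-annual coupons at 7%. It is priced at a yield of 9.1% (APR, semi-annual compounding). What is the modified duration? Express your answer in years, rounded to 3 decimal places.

3.384 years

Periodic yield y = 0.0455. First find Macaulay duration:
  t   CF        PV=CF/(1+0.0455)^t    t·PV
  1       350.00       334.7681       334.7681
  2       350.00       320.1990       640.3980
  3       350.00       306.2640       918.7920
  4       350.00       292.9354     1,171.7417
  5       350.00       280.1869     1,400.9346
  6       350.00       267.9932     1,607.9594
  7       350.00       256.3302     1,794.3114
  8    10,350.00     7,250.1677    58,001.3417
  Σ                  9,308.8445    65,870.2468
P = 9,308.8445; Macaulay duration = 65,870.2468 / 9,308.8445 = 7.07609 half-year periods = 3.53805 years.
Modified duration = D_Mac / (1 + y) = 3.53805 / 1.0455 = 3.38407 years.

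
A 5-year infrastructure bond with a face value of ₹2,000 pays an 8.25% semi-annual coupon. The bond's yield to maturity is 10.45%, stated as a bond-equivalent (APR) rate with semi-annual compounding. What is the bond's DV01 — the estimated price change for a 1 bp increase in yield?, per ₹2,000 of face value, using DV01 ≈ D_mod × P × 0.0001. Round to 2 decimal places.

₹0.72

Periodic yield y = 0.05225.
  t   CF        PV=CF/(1+0.05225)^t    t·PV
  1        82.50        78.4034        78.4034
  2        82.50        74.5103       149.0205
  3        82.50        70.8104       212.4312
  4        82.50        67.2943       269.1772
  5        82.50        63.9528       319.7638
  6        82.50        60.7772       364.6629
  7        82.50        57.7592       404.3146
  8        82.50        54.8912       439.1293
  9        82.50        52.1655       469.4897
  10    2,082.50     1,251.3986    12,513.9860
  Σ                  1,831.9628    15,220.3787
P = 1,831.9628; D_Mac = 8.30824 half-year periods = 4.15412 yrs; D_mod = 3.94784 yrs.
DV01 ≈ 3.94784 × 1,831.9628 × 0.0001 = 0.723230.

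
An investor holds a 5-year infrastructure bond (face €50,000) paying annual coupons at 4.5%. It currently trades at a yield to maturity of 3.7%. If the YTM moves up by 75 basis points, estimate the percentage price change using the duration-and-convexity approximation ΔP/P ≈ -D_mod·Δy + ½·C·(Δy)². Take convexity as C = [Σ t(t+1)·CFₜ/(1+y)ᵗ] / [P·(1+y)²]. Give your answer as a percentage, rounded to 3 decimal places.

-3.254%

With y = 0.037:
  t   CF        PV=CF/(1+0.037)^t    t·PV        t(t+1)·PV
  1     2,250.00     2,169.7203     2,169.7203       4,339.4407
  2     2,250.00     2,092.3051     4,184.6101      12,553.8304
  3     2,250.00     2,017.6519     6,052.9558      24,211.8233
  4     2,250.00     1,945.6624     7,782.6497      38,913.2486
  5    52,250.00    43,570.4969   217,852.4845   1,307,114.9069
  Σ                 51,795.8367   238,042.4205   1,387,133.2498
P = 51,795.8367; D_Mac = 4.59578 yrs; D_mod = 4.43181 yrs; C = 24.90381.
Duration effect: -4.43181 × (+0.0075) = -0.033239
Convexity effect: 0.5 × 24.90381 × (0.0075)² = +0.0007004
ΔP/P ≈ -0.033239 + 0.0007004 = -0.032538 = -3.2538%.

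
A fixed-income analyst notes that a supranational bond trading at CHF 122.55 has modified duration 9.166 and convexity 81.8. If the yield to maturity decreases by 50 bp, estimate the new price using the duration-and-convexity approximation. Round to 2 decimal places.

CHF 128.29

Duration effect: -D_mod·Δy = -9.166 × (-0.005) = +0.045830
Convexity effect: ½·C·(Δy)² = 0.5 × 81.8 × (-0.005)² = +0.0010225
ΔP/P ≈ +0.045830 + 0.0010225 = +0.0468525
New price ≈ 122.55 × (1 + 0.0468525) = 128.291773875.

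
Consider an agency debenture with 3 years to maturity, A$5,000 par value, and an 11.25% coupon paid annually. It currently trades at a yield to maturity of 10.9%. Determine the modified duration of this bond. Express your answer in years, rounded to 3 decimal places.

2.442 years

Periodic yield y = 0.109. First find Macaulay duration:
  t   CF        PV=CF/(1+0.109)^t    t·PV
  1       562.50       507.2137       507.2137
  2       562.50       457.3613       914.7226
  3     5,562.50     4,078.2645    12,234.7934
  Σ                  5,042.8395    13,656.7298
P = 5,042.8395; Macaulay duration = 13,656.7298 / 5,042.8395 = 2.70814 years.
Modified duration = D_Mac / (1 + y) = 2.70814 / 1.109 = 2.44197 years.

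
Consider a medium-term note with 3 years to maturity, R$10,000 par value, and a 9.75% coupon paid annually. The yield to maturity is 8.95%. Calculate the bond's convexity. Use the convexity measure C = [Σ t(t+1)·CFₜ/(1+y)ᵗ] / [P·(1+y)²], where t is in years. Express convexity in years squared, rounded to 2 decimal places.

With y = 0.0895:
  t   CF        PV=CF/(1+0.0895)^t    t·PV        t(t+1)·PV
  1       975.00       894.9059       894.9059       1,789.8118
  2       975.00       821.3914     1,642.7828       4,928.3483
  3    10,975.00     8,486.3869    25,459.1606     101,836.6422
  Σ                 10,202.6842    27,996.8493     108,554.8024
P = 10,202.6842.
Convexity = Σ t(t+1)·PV / [P·(1+y)²] = 108,554.8024 / (10,202.6842 × 1.187010) = 8.96355.

8.96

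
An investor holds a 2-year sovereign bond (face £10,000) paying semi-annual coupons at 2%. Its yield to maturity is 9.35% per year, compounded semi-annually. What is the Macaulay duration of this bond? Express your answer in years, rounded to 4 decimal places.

1.9680 years

Periodic yield y = 0.04675. Discount each cash flow and weight by its period:
  t   CF        PV=CF/(1+0.04675)^t    t·PV
  1       100.00        95.5338        95.5338
  2       100.00        91.2671       182.5341
  3       100.00        87.1909       261.5727
  4    10,100.00     8,412.9730    33,651.8920
  Σ                  8,686.9647    34,191.5326
Price P = Σ PV = 8,686.9647.
Macaulay duration = Σ(t·PV) / P = 34,191.5326 / 8,686.9647 = 3.93596 half-year periods.
In years: 3.93596 / 2 = 1.96798 years.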